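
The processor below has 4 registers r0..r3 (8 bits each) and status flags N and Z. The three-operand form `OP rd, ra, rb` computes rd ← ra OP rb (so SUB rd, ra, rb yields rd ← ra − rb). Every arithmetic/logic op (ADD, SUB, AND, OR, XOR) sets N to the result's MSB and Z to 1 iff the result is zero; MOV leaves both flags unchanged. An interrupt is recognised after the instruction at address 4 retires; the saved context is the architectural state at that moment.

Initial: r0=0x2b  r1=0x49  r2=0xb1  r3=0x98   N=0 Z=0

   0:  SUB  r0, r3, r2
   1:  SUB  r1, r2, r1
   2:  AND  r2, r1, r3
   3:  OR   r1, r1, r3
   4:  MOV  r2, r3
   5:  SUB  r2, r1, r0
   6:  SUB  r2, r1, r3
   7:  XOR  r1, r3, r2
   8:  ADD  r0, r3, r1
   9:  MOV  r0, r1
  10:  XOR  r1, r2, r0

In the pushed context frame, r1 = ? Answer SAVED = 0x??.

SAVED = 0xf8

after  0: r0=0xe7 r1=0x49 r2=0xb1 r3=0x98  N=1 Z=0
after  1: r0=0xe7 r1=0x68 r2=0xb1 r3=0x98  N=0 Z=0
after  2: r0=0xe7 r1=0x68 r2=0x08 r3=0x98  N=0 Z=0
after  3: r0=0xe7 r1=0xf8 r2=0x08 r3=0x98  N=1 Z=0
after  4: r0=0xe7 r1=0xf8 r2=0x98 r3=0x98  N=1 Z=0
-- IRQ taken; context saved, return-PC = 5 --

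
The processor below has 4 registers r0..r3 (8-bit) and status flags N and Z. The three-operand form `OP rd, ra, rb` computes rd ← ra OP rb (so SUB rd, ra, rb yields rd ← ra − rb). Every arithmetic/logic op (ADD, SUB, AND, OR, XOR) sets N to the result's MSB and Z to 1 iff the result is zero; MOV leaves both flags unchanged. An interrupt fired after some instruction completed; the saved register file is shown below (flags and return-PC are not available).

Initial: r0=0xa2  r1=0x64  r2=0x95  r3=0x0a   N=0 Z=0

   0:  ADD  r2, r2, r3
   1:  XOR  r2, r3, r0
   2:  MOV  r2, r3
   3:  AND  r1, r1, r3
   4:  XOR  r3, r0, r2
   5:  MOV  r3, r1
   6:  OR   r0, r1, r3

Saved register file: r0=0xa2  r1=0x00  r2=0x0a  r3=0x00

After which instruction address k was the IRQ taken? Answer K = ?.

after  0: r0=0xa2 r1=0x64 r2=0x9f r3=0x0a  N=1 Z=0
after  1: r0=0xa2 r1=0x64 r2=0xa8 r3=0x0a  N=1 Z=0
after  2: r0=0xa2 r1=0x64 r2=0x0a r3=0x0a  N=1 Z=0
after  3: r0=0xa2 r1=0x00 r2=0x0a r3=0x0a  N=0 Z=1
after  4: r0=0xa2 r1=0x00 r2=0x0a r3=0xa8  N=1 Z=0
after  5: r0=0xa2 r1=0x00 r2=0x0a r3=0x00  N=1 Z=0
-- IRQ taken; context saved, return-PC = 6 --

K = 5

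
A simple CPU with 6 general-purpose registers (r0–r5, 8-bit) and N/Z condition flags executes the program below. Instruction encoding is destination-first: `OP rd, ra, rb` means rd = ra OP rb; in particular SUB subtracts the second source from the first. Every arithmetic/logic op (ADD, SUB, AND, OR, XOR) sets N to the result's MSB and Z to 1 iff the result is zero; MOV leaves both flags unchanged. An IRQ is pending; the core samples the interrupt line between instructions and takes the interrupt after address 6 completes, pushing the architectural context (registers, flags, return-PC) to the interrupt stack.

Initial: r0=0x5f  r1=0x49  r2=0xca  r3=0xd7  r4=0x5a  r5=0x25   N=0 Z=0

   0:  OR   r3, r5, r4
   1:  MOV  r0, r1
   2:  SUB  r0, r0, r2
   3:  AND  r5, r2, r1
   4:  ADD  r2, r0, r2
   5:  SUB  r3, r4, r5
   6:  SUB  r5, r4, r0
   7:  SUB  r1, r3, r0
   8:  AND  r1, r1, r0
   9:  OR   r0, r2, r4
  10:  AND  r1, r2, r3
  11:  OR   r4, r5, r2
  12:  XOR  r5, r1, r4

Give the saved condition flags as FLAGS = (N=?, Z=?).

after  0: r0=0x5f r1=0x49 r2=0xca r3=0x7f r4=0x5a r5=0x25  N=0 Z=0
after  1: r0=0x49 r1=0x49 r2=0xca r3=0x7f r4=0x5a r5=0x25  N=0 Z=0
after  2: r0=0x7f r1=0x49 r2=0xca r3=0x7f r4=0x5a r5=0x25  N=0 Z=0
after  3: r0=0x7f r1=0x49 r2=0xca r3=0x7f r4=0x5a r5=0x48  N=0 Z=0
after  4: r0=0x7f r1=0x49 r2=0x49 r3=0x7f r4=0x5a r5=0x48  N=0 Z=0
after  5: r0=0x7f r1=0x49 r2=0x49 r3=0x12 r4=0x5a r5=0x48  N=0 Z=0
after  6: r0=0x7f r1=0x49 r2=0x49 r3=0x12 r4=0x5a r5=0xdb  N=1 Z=0
-- IRQ taken; context saved, return-PC = 7 --

FLAGS = (N=1, Z=0)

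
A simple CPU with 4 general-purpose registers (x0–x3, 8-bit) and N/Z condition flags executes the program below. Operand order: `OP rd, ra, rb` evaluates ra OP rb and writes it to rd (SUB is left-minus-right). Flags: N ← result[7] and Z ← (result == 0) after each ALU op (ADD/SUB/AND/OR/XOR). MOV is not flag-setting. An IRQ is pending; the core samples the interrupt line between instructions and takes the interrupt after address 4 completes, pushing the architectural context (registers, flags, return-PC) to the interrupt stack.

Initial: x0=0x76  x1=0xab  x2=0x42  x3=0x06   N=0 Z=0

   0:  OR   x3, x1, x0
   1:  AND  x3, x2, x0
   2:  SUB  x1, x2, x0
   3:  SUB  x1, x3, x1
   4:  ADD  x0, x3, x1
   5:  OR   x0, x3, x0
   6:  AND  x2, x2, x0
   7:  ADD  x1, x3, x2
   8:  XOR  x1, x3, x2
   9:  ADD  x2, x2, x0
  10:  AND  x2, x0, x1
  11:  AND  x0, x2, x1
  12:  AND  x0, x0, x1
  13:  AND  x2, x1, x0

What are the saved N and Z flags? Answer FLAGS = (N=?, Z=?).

after  0: x0=0x76 x1=0xab x2=0x42 x3=0xff  N=1 Z=0
after  1: x0=0x76 x1=0xab x2=0x42 x3=0x42  N=0 Z=0
after  2: x0=0x76 x1=0xcc x2=0x42 x3=0x42  N=1 Z=0
after  3: x0=0x76 x1=0x76 x2=0x42 x3=0x42  N=0 Z=0
after  4: x0=0xb8 x1=0x76 x2=0x42 x3=0x42  N=1 Z=0
-- IRQ taken; context saved, return-PC = 5 --

FLAGS = (N=1, Z=0)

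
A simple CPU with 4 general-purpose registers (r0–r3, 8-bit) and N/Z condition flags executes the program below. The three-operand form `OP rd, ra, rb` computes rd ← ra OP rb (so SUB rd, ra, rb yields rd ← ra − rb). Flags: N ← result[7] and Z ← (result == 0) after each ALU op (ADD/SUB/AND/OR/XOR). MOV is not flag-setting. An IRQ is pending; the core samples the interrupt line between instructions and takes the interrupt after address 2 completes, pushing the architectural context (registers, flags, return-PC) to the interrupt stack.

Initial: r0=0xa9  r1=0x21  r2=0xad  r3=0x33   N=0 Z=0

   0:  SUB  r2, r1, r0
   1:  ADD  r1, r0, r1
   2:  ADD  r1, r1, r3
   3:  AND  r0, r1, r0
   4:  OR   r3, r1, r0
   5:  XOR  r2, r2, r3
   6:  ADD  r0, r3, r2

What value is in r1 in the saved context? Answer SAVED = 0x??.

SAVED = 0xfd

after  0: r0=0xa9 r1=0x21 r2=0x78 r3=0x33  N=0 Z=0
after  1: r0=0xa9 r1=0xca r2=0x78 r3=0x33  N=1 Z=0
after  2: r0=0xa9 r1=0xfd r2=0x78 r3=0x33  N=1 Z=0
-- IRQ taken; context saved, return-PC = 3 --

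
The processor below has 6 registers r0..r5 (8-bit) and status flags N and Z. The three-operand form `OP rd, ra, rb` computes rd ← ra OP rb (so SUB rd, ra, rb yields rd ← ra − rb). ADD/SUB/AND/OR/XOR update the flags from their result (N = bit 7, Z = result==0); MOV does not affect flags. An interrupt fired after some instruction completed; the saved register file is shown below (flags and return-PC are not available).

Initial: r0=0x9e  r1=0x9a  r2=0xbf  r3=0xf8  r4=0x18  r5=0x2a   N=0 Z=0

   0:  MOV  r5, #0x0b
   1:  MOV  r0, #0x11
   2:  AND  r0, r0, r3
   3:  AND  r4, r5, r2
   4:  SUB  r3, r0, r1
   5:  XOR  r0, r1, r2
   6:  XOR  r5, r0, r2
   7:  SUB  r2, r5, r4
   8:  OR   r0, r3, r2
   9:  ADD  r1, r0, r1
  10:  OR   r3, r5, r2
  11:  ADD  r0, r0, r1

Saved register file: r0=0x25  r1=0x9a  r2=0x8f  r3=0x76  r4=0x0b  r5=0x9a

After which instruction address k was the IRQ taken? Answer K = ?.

K = 7

after  0: r0=0x9e r1=0x9a r2=0xbf r3=0xf8 r4=0x18 r5=0x0b  N=0 Z=0
after  1: r0=0x11 r1=0x9a r2=0xbf r3=0xf8 r4=0x18 r5=0x0b  N=0 Z=0
after  2: r0=0x10 r1=0x9a r2=0xbf r3=0xf8 r4=0x18 r5=0x0b  N=0 Z=0
after  3: r0=0x10 r1=0x9a r2=0xbf r3=0xf8 r4=0x0b r5=0x0b  N=0 Z=0
after  4: r0=0x10 r1=0x9a r2=0xbf r3=0x76 r4=0x0b r5=0x0b  N=0 Z=0
after  5: r0=0x25 r1=0x9a r2=0xbf r3=0x76 r4=0x0b r5=0x0b  N=0 Z=0
after  6: r0=0x25 r1=0x9a r2=0xbf r3=0x76 r4=0x0b r5=0x9a  N=1 Z=0
after  7: r0=0x25 r1=0x9a r2=0x8f r3=0x76 r4=0x0b r5=0x9a  N=1 Z=0
-- IRQ taken; context saved, return-PC = 8 --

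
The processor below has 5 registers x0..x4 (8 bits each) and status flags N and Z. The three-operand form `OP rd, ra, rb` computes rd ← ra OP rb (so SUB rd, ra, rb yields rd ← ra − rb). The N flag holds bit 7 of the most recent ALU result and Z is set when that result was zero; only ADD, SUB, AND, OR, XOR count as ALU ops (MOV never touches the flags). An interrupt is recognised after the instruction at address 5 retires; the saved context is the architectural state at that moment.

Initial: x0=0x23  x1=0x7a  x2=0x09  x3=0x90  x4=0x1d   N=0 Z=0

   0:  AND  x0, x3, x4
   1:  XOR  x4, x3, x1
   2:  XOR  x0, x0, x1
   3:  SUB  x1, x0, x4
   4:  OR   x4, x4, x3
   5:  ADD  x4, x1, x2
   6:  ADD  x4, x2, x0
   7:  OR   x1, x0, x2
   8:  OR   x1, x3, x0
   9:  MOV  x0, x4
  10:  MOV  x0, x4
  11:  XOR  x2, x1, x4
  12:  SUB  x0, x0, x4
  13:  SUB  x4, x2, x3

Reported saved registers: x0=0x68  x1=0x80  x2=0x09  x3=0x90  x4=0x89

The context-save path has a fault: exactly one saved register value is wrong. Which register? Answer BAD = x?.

after  0: x0=0x10 x1=0x7a x2=0x09 x3=0x90 x4=0x1d  N=0 Z=0
after  1: x0=0x10 x1=0x7a x2=0x09 x3=0x90 x4=0xea  N=1 Z=0
after  2: x0=0x6a x1=0x7a x2=0x09 x3=0x90 x4=0xea  N=0 Z=0
after  3: x0=0x6a x1=0x80 x2=0x09 x3=0x90 x4=0xea  N=1 Z=0
after  4: x0=0x6a x1=0x80 x2=0x09 x3=0x90 x4=0xfa  N=1 Z=0
after  5: x0=0x6a x1=0x80 x2=0x09 x3=0x90 x4=0x89  N=1 Z=0
-- IRQ taken; context saved, return-PC = 6 --
mismatch: x0: reported 0x68 vs actual 0x6a

BAD = x0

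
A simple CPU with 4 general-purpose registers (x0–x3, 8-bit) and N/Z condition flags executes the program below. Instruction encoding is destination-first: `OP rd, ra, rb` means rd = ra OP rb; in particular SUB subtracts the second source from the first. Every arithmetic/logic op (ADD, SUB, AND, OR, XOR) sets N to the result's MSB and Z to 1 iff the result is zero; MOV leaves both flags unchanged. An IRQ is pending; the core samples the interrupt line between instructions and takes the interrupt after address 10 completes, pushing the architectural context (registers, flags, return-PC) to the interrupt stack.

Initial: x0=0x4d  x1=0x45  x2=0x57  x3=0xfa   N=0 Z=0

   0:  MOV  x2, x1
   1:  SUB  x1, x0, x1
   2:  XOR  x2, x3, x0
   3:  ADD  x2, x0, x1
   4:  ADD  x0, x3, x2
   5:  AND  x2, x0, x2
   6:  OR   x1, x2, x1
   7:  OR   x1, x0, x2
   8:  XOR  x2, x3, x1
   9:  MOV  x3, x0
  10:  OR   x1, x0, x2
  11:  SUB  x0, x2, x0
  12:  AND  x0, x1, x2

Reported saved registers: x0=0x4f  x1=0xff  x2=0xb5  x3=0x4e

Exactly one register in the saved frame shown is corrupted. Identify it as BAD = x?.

after  0: x0=0x4d x1=0x45 x2=0x45 x3=0xfa  N=0 Z=0
after  1: x0=0x4d x1=0x08 x2=0x45 x3=0xfa  N=0 Z=0
after  2: x0=0x4d x1=0x08 x2=0xb7 x3=0xfa  N=1 Z=0
after  3: x0=0x4d x1=0x08 x2=0x55 x3=0xfa  N=0 Z=0
after  4: x0=0x4f x1=0x08 x2=0x55 x3=0xfa  N=0 Z=0
after  5: x0=0x4f x1=0x08 x2=0x45 x3=0xfa  N=0 Z=0
after  6: x0=0x4f x1=0x4d x2=0x45 x3=0xfa  N=0 Z=0
after  7: x0=0x4f x1=0x4f x2=0x45 x3=0xfa  N=0 Z=0
after  8: x0=0x4f x1=0x4f x2=0xb5 x3=0xfa  N=1 Z=0
after  9: x0=0x4f x1=0x4f x2=0xb5 x3=0x4f  N=1 Z=0
after 10: x0=0x4f x1=0xff x2=0xb5 x3=0x4f  N=1 Z=0
-- IRQ taken; context saved, return-PC = 11 --
mismatch: x3: reported 0x4e vs actual 0x4f

BAD = x3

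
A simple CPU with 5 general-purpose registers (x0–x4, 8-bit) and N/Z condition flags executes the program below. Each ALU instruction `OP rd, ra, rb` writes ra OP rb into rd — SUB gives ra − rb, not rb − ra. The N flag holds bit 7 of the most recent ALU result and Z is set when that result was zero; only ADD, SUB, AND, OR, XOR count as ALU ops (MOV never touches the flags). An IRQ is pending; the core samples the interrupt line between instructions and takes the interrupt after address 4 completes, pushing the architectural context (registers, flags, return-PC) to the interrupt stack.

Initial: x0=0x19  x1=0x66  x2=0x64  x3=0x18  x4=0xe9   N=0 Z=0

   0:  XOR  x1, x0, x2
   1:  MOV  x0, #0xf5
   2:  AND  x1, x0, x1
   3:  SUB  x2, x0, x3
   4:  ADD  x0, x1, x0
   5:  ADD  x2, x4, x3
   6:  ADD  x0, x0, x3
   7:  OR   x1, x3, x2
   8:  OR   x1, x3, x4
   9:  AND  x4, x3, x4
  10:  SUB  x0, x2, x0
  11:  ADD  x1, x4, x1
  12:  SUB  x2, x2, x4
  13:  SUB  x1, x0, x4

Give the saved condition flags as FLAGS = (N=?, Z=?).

FLAGS = (N=0, Z=0)

after  0: x0=0x19 x1=0x7d x2=0x64 x3=0x18 x4=0xe9  N=0 Z=0
after  1: x0=0xf5 x1=0x7d x2=0x64 x3=0x18 x4=0xe9  N=0 Z=0
after  2: x0=0xf5 x1=0x75 x2=0x64 x3=0x18 x4=0xe9  N=0 Z=0
after  3: x0=0xf5 x1=0x75 x2=0xdd x3=0x18 x4=0xe9  N=1 Z=0
after  4: x0=0x6a x1=0x75 x2=0xdd x3=0x18 x4=0xe9  N=0 Z=0
-- IRQ taken; context saved, return-PC = 5 --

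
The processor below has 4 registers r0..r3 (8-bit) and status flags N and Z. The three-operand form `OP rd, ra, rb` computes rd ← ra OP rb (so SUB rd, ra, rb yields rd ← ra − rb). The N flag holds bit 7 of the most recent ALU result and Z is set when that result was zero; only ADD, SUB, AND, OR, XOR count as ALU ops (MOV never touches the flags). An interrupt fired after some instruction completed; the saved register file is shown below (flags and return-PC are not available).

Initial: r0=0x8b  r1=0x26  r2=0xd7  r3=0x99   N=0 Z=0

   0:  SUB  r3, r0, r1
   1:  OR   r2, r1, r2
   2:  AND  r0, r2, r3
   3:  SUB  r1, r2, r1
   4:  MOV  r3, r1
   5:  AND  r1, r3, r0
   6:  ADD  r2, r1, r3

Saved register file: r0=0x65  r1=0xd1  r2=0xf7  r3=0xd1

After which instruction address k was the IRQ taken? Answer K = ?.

after  0: r0=0x8b r1=0x26 r2=0xd7 r3=0x65  N=0 Z=0
after  1: r0=0x8b r1=0x26 r2=0xf7 r3=0x65  N=1 Z=0
after  2: r0=0x65 r1=0x26 r2=0xf7 r3=0x65  N=0 Z=0
after  3: r0=0x65 r1=0xd1 r2=0xf7 r3=0x65  N=1 Z=0
after  4: r0=0x65 r1=0xd1 r2=0xf7 r3=0xd1  N=1 Z=0
-- IRQ taken; context saved, return-PC = 5 --

K = 4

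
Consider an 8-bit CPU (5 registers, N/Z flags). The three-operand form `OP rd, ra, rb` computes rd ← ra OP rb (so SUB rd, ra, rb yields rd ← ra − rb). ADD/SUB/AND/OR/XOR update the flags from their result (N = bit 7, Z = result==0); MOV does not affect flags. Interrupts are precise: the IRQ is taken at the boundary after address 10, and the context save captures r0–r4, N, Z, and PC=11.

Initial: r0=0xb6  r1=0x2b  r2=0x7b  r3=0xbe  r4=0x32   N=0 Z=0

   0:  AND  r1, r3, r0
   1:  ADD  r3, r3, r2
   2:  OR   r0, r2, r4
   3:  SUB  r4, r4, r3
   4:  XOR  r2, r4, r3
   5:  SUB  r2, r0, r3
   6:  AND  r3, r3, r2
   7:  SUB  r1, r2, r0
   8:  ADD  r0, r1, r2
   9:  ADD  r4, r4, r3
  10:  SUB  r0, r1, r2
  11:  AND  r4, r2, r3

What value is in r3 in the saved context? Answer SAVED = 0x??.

after  0: r0=0xb6 r1=0xb6 r2=0x7b r3=0xbe r4=0x32  N=1 Z=0
after  1: r0=0xb6 r1=0xb6 r2=0x7b r3=0x39 r4=0x32  N=0 Z=0
after  2: r0=0x7b r1=0xb6 r2=0x7b r3=0x39 r4=0x32  N=0 Z=0
after  3: r0=0x7b r1=0xb6 r2=0x7b r3=0x39 r4=0xf9  N=1 Z=0
after  4: r0=0x7b r1=0xb6 r2=0xc0 r3=0x39 r4=0xf9  N=1 Z=0
after  5: r0=0x7b r1=0xb6 r2=0x42 r3=0x39 r4=0xf9  N=0 Z=0
after  6: r0=0x7b r1=0xb6 r2=0x42 r3=0x00 r4=0xf9  N=0 Z=1
after  7: r0=0x7b r1=0xc7 r2=0x42 r3=0x00 r4=0xf9  N=1 Z=0
after  8: r0=0x09 r1=0xc7 r2=0x42 r3=0x00 r4=0xf9  N=0 Z=0
after  9: r0=0x09 r1=0xc7 r2=0x42 r3=0x00 r4=0xf9  N=1 Z=0
after 10: r0=0x85 r1=0xc7 r2=0x42 r3=0x00 r4=0xf9  N=1 Z=0
-- IRQ taken; context saved, return-PC = 11 --

SAVED = 0x00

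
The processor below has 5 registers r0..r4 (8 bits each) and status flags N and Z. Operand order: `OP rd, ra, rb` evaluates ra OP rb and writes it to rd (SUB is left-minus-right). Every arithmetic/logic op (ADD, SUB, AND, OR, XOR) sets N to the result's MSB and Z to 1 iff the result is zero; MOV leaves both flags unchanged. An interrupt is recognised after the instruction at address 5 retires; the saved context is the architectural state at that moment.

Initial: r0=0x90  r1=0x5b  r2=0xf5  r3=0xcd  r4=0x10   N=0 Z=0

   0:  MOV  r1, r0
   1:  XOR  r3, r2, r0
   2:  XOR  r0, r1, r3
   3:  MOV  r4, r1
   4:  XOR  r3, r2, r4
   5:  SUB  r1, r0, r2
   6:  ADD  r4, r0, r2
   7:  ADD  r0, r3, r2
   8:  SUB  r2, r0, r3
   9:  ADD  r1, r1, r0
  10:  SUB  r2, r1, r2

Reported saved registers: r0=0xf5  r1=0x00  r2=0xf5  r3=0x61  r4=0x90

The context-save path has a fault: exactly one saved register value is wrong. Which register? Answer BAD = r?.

BAD = r3

after  0: r0=0x90 r1=0x90 r2=0xf5 r3=0xcd r4=0x10  N=0 Z=0
after  1: r0=0x90 r1=0x90 r2=0xf5 r3=0x65 r4=0x10  N=0 Z=0
after  2: r0=0xf5 r1=0x90 r2=0xf5 r3=0x65 r4=0x10  N=1 Z=0
after  3: r0=0xf5 r1=0x90 r2=0xf5 r3=0x65 r4=0x90  N=1 Z=0
after  4: r0=0xf5 r1=0x90 r2=0xf5 r3=0x65 r4=0x90  N=0 Z=0
after  5: r0=0xf5 r1=0x00 r2=0xf5 r3=0x65 r4=0x90  N=0 Z=1
-- IRQ taken; context saved, return-PC = 6 --
mismatch: r3: reported 0x61 vs actual 0x65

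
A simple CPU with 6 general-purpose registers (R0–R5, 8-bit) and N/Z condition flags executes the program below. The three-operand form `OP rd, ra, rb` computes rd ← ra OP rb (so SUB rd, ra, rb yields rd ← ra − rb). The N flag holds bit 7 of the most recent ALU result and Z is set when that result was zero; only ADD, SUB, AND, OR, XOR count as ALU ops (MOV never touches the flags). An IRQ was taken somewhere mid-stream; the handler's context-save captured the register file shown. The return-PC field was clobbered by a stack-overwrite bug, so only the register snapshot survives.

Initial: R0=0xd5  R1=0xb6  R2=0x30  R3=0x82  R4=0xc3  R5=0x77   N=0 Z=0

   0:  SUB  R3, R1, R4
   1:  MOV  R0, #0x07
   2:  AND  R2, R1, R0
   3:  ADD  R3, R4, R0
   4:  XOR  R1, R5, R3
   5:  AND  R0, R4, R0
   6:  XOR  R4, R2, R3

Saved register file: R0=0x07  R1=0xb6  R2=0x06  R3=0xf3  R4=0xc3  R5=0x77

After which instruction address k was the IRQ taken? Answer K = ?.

after  0: R0=0xd5 R1=0xb6 R2=0x30 R3=0xf3 R4=0xc3 R5=0x77  N=1 Z=0
after  1: R0=0x07 R1=0xb6 R2=0x30 R3=0xf3 R4=0xc3 R5=0x77  N=1 Z=0
after  2: R0=0x07 R1=0xb6 R2=0x06 R3=0xf3 R4=0xc3 R5=0x77  N=0 Z=0
-- IRQ taken; context saved, return-PC = 3 --

K = 2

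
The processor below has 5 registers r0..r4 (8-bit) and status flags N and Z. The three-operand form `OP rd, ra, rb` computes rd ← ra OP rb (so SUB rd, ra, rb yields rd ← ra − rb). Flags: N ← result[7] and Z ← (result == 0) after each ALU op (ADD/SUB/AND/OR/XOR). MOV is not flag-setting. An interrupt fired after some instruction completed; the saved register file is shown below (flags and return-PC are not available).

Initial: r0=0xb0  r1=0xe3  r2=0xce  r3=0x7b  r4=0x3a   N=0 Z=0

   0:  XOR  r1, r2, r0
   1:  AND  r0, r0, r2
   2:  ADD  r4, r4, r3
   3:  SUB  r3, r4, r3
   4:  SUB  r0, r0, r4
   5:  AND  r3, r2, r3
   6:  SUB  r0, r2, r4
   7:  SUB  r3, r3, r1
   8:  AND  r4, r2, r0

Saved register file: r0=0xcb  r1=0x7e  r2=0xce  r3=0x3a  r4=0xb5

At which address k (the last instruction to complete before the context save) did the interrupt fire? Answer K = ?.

K = 4

after  0: r0=0xb0 r1=0x7e r2=0xce r3=0x7b r4=0x3a  N=0 Z=0
after  1: r0=0x80 r1=0x7e r2=0xce r3=0x7b r4=0x3a  N=1 Z=0
after  2: r0=0x80 r1=0x7e r2=0xce r3=0x7b r4=0xb5  N=1 Z=0
after  3: r0=0x80 r1=0x7e r2=0xce r3=0x3a r4=0xb5  N=0 Z=0
after  4: r0=0xcb r1=0x7e r2=0xce r3=0x3a r4=0xb5  N=1 Z=0
-- IRQ taken; context saved, return-PC = 5 --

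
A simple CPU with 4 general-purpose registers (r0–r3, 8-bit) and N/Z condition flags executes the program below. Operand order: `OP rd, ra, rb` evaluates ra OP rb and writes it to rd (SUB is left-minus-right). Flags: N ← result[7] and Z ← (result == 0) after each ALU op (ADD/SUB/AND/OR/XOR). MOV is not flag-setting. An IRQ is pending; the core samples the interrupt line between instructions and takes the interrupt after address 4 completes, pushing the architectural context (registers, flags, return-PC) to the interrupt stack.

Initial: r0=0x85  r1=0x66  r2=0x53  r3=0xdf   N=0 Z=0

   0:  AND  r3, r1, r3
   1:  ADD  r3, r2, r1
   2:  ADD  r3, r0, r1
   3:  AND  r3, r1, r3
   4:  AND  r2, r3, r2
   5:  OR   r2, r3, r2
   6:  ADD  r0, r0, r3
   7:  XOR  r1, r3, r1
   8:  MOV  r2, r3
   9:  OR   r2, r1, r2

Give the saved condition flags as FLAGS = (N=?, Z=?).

FLAGS = (N=0, Z=0)

after  0: r0=0x85 r1=0x66 r2=0x53 r3=0x46  N=0 Z=0
after  1: r0=0x85 r1=0x66 r2=0x53 r3=0xb9  N=1 Z=0
after  2: r0=0x85 r1=0x66 r2=0x53 r3=0xeb  N=1 Z=0
after  3: r0=0x85 r1=0x66 r2=0x53 r3=0x62  N=0 Z=0
after  4: r0=0x85 r1=0x66 r2=0x42 r3=0x62  N=0 Z=0
-- IRQ taken; context saved, return-PC = 5 --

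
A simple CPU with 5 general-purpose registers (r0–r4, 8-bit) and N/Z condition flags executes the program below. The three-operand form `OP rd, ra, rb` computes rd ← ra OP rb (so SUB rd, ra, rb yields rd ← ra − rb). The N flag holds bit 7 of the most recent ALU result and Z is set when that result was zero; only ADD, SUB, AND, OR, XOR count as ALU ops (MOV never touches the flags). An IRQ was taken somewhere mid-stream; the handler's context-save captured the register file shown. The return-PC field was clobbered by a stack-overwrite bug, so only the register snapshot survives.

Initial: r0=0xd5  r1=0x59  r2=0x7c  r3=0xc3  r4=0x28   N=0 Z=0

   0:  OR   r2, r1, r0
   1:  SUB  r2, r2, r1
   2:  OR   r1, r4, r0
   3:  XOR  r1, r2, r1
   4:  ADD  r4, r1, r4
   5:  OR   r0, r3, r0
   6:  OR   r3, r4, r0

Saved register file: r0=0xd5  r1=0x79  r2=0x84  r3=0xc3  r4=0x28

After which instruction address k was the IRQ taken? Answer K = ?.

after  0: r0=0xd5 r1=0x59 r2=0xdd r3=0xc3 r4=0x28  N=1 Z=0
after  1: r0=0xd5 r1=0x59 r2=0x84 r3=0xc3 r4=0x28  N=1 Z=0
after  2: r0=0xd5 r1=0xfd r2=0x84 r3=0xc3 r4=0x28  N=1 Z=0
after  3: r0=0xd5 r1=0x79 r2=0x84 r3=0xc3 r4=0x28  N=0 Z=0
-- IRQ taken; context saved, return-PC = 4 --

K = 3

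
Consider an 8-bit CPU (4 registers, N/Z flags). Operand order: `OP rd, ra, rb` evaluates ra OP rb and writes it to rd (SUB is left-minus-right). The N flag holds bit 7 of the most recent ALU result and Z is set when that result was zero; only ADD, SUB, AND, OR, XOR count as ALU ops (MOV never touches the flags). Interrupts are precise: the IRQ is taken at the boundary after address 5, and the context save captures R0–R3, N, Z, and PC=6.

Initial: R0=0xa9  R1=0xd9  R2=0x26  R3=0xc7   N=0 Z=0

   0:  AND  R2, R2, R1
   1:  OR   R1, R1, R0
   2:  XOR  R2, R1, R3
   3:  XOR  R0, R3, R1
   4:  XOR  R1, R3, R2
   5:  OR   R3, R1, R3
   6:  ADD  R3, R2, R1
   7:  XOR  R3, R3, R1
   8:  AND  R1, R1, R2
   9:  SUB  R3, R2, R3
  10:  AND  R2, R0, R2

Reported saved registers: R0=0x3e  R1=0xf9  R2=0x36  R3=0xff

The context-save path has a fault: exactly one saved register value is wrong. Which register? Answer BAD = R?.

BAD = R2

after  0: R0=0xa9 R1=0xd9 R2=0x00 R3=0xc7  N=0 Z=1
after  1: R0=0xa9 R1=0xf9 R2=0x00 R3=0xc7  N=1 Z=0
after  2: R0=0xa9 R1=0xf9 R2=0x3e R3=0xc7  N=0 Z=0
after  3: R0=0x3e R1=0xf9 R2=0x3e R3=0xc7  N=0 Z=0
after  4: R0=0x3e R1=0xf9 R2=0x3e R3=0xc7  N=1 Z=0
after  5: R0=0x3e R1=0xf9 R2=0x3e R3=0xff  N=1 Z=0
-- IRQ taken; context saved, return-PC = 6 --
mismatch: R2: reported 0x36 vs actual 0x3e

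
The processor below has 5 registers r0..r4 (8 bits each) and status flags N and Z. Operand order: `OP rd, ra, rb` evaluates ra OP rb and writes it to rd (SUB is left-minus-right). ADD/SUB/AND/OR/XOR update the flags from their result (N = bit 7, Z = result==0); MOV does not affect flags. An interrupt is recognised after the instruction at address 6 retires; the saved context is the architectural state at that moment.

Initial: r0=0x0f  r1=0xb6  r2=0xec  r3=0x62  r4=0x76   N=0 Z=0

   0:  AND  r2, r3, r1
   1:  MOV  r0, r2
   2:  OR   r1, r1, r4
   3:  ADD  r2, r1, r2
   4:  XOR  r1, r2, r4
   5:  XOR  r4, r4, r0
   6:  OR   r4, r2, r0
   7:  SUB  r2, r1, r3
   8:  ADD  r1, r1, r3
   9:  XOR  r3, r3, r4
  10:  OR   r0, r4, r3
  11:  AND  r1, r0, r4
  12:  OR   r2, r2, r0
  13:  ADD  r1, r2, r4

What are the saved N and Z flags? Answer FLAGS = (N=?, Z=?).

FLAGS = (N=0, Z=0)

after  0: r0=0x0f r1=0xb6 r2=0x22 r3=0x62 r4=0x76  N=0 Z=0
after  1: r0=0x22 r1=0xb6 r2=0x22 r3=0x62 r4=0x76  N=0 Z=0
after  2: r0=0x22 r1=0xf6 r2=0x22 r3=0x62 r4=0x76  N=1 Z=0
after  3: r0=0x22 r1=0xf6 r2=0x18 r3=0x62 r4=0x76  N=0 Z=0
after  4: r0=0x22 r1=0x6e r2=0x18 r3=0x62 r4=0x76  N=0 Z=0
after  5: r0=0x22 r1=0x6e r2=0x18 r3=0x62 r4=0x54  N=0 Z=0
after  6: r0=0x22 r1=0x6e r2=0x18 r3=0x62 r4=0x3a  N=0 Z=0
-- IRQ taken; context saved, return-PC = 7 --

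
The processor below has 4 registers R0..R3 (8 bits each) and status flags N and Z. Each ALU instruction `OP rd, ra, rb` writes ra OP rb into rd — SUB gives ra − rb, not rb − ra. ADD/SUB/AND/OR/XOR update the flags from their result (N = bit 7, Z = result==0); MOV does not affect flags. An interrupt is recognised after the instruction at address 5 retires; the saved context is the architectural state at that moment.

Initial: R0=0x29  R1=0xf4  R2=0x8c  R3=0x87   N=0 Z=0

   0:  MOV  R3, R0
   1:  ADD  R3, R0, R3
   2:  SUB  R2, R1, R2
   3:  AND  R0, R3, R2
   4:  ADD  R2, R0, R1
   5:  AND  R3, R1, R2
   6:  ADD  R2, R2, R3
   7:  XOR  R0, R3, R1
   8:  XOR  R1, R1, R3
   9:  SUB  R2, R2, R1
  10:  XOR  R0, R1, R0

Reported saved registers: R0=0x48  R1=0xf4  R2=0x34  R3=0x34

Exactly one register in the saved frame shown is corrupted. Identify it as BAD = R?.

after  0: R0=0x29 R1=0xf4 R2=0x8c R3=0x29  N=0 Z=0
after  1: R0=0x29 R1=0xf4 R2=0x8c R3=0x52  N=0 Z=0
after  2: R0=0x29 R1=0xf4 R2=0x68 R3=0x52  N=0 Z=0
after  3: R0=0x40 R1=0xf4 R2=0x68 R3=0x52  N=0 Z=0
after  4: R0=0x40 R1=0xf4 R2=0x34 R3=0x52  N=0 Z=0
after  5: R0=0x40 R1=0xf4 R2=0x34 R3=0x34  N=0 Z=0
-- IRQ taken; context saved, return-PC = 6 --
mismatch: R0: reported 0x48 vs actual 0x40

BAD = R0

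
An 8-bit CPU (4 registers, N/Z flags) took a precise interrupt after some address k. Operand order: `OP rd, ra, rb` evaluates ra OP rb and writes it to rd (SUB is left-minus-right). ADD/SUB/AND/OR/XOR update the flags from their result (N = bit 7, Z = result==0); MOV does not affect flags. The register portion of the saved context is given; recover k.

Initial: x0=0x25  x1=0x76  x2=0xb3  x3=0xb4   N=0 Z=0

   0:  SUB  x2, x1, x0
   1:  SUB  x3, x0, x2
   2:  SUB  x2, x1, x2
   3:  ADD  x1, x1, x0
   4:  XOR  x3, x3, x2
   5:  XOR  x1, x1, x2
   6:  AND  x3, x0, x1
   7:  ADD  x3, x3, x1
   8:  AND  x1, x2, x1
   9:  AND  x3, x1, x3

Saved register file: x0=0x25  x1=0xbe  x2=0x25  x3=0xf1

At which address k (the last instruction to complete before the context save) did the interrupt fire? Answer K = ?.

K = 5

after  0: x0=0x25 x1=0x76 x2=0x51 x3=0xb4  N=0 Z=0
after  1: x0=0x25 x1=0x76 x2=0x51 x3=0xd4  N=1 Z=0
after  2: x0=0x25 x1=0x76 x2=0x25 x3=0xd4  N=0 Z=0
after  3: x0=0x25 x1=0x9b x2=0x25 x3=0xd4  N=1 Z=0
after  4: x0=0x25 x1=0x9b x2=0x25 x3=0xf1  N=1 Z=0
after  5: x0=0x25 x1=0xbe x2=0x25 x3=0xf1  N=1 Z=0
-- IRQ taken; context saved, return-PC = 6 --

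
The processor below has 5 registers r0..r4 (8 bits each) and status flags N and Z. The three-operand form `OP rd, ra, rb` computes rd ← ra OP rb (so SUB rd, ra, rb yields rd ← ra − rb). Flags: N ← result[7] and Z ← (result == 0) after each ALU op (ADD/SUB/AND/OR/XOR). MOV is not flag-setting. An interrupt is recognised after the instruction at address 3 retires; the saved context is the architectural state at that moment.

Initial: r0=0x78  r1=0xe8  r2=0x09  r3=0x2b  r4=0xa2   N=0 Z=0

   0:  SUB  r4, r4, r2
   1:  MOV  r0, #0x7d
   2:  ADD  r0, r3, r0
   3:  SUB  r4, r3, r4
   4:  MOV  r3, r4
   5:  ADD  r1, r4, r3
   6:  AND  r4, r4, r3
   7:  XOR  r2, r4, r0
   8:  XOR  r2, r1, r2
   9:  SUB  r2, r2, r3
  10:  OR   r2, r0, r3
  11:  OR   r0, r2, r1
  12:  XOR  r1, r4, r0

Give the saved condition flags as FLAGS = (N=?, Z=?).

after  0: r0=0x78 r1=0xe8 r2=0x09 r3=0x2b r4=0x99  N=1 Z=0
after  1: r0=0x7d r1=0xe8 r2=0x09 r3=0x2b r4=0x99  N=1 Z=0
after  2: r0=0xa8 r1=0xe8 r2=0x09 r3=0x2b r4=0x99  N=1 Z=0
after  3: r0=0xa8 r1=0xe8 r2=0x09 r3=0x2b r4=0x92  N=1 Z=0
-- IRQ taken; context saved, return-PC = 4 --

FLAGS = (N=1, Z=0)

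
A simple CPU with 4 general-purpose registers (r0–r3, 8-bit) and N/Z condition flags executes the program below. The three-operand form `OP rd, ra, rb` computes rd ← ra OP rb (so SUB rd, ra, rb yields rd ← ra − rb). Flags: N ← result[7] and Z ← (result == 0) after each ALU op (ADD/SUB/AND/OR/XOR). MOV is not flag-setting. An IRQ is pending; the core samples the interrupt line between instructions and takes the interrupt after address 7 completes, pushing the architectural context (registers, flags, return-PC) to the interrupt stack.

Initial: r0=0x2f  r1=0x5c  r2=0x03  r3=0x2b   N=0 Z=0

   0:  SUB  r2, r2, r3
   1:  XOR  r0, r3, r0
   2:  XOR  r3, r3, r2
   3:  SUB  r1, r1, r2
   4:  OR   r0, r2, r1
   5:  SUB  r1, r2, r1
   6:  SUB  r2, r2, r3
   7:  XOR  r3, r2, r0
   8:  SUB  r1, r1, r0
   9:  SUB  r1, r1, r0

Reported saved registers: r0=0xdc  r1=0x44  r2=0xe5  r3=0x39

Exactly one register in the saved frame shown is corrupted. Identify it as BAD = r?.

after  0: r0=0x2f r1=0x5c r2=0xd8 r3=0x2b  N=1 Z=0
after  1: r0=0x04 r1=0x5c r2=0xd8 r3=0x2b  N=0 Z=0
after  2: r0=0x04 r1=0x5c r2=0xd8 r3=0xf3  N=1 Z=0
after  3: r0=0x04 r1=0x84 r2=0xd8 r3=0xf3  N=1 Z=0
after  4: r0=0xdc r1=0x84 r2=0xd8 r3=0xf3  N=1 Z=0
after  5: r0=0xdc r1=0x54 r2=0xd8 r3=0xf3  N=0 Z=0
after  6: r0=0xdc r1=0x54 r2=0xe5 r3=0xf3  N=1 Z=0
after  7: r0=0xdc r1=0x54 r2=0xe5 r3=0x39  N=0 Z=0
-- IRQ taken; context saved, return-PC = 8 --
mismatch: r1: reported 0x44 vs actual 0x54

BAD = r1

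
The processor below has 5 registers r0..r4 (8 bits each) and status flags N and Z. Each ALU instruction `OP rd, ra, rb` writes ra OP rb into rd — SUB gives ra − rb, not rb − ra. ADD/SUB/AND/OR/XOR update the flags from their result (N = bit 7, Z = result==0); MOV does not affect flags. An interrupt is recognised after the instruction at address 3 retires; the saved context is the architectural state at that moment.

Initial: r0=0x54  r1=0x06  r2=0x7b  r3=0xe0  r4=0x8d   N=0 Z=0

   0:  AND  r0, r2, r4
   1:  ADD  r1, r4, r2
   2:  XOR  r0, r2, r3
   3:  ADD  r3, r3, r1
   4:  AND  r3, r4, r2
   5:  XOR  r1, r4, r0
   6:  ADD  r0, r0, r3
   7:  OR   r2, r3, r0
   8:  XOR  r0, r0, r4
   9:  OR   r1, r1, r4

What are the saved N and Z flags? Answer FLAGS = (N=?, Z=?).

FLAGS = (N=1, Z=0)

after  0: r0=0x09 r1=0x06 r2=0x7b r3=0xe0 r4=0x8d  N=0 Z=0
after  1: r0=0x09 r1=0x08 r2=0x7b r3=0xe0 r4=0x8d  N=0 Z=0
after  2: r0=0x9b r1=0x08 r2=0x7b r3=0xe0 r4=0x8d  N=1 Z=0
after  3: r0=0x9b r1=0x08 r2=0x7b r3=0xe8 r4=0x8d  N=1 Z=0
-- IRQ taken; context saved, return-PC = 4 --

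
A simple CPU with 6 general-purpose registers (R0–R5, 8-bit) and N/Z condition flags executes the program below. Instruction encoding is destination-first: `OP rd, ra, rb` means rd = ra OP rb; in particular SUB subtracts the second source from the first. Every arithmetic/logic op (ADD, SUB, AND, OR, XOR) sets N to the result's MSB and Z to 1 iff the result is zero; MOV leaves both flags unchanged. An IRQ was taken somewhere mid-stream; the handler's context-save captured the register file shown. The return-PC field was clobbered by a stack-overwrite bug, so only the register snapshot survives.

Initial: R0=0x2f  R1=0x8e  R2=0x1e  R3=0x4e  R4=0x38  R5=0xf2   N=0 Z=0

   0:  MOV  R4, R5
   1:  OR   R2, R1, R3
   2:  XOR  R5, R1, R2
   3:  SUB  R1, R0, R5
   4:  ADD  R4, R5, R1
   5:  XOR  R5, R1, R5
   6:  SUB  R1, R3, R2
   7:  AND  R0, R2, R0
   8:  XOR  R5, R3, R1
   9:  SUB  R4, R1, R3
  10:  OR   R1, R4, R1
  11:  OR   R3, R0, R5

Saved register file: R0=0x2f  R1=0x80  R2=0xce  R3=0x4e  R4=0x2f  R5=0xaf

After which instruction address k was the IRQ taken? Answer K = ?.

K = 6

after  0: R0=0x2f R1=0x8e R2=0x1e R3=0x4e R4=0xf2 R5=0xf2  N=0 Z=0
after  1: R0=0x2f R1=0x8e R2=0xce R3=0x4e R4=0xf2 R5=0xf2  N=1 Z=0
after  2: R0=0x2f R1=0x8e R2=0xce R3=0x4e R4=0xf2 R5=0x40  N=0 Z=0
after  3: R0=0x2f R1=0xef R2=0xce R3=0x4e R4=0xf2 R5=0x40  N=1 Z=0
after  4: R0=0x2f R1=0xef R2=0xce R3=0x4e R4=0x2f R5=0x40  N=0 Z=0
after  5: R0=0x2f R1=0xef R2=0xce R3=0x4e R4=0x2f R5=0xaf  N=1 Z=0
after  6: R0=0x2f R1=0x80 R2=0xce R3=0x4e R4=0x2f R5=0xaf  N=1 Z=0
-- IRQ taken; context saved, return-PC = 7 --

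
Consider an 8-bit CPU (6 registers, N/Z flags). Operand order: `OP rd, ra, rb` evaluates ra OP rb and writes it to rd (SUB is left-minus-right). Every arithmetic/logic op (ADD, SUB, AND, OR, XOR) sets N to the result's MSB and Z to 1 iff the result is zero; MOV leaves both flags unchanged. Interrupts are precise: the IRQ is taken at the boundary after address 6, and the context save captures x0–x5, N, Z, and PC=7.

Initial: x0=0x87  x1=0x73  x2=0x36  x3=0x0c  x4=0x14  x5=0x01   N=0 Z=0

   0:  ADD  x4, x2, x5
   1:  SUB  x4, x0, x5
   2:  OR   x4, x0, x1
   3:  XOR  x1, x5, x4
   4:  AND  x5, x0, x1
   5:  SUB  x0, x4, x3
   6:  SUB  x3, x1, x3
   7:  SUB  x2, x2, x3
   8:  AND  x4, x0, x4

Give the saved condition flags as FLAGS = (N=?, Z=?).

after  0: x0=0x87 x1=0x73 x2=0x36 x3=0x0c x4=0x37 x5=0x01  N=0 Z=0
after  1: x0=0x87 x1=0x73 x2=0x36 x3=0x0c x4=0x86 x5=0x01  N=1 Z=0
after  2: x0=0x87 x1=0x73 x2=0x36 x3=0x0c x4=0xf7 x5=0x01  N=1 Z=0
after  3: x0=0x87 x1=0xf6 x2=0x36 x3=0x0c x4=0xf7 x5=0x01  N=1 Z=0
after  4: x0=0x87 x1=0xf6 x2=0x36 x3=0x0c x4=0xf7 x5=0x86  N=1 Z=0
after  5: x0=0xeb x1=0xf6 x2=0x36 x3=0x0c x4=0xf7 x5=0x86  N=1 Z=0
after  6: x0=0xeb x1=0xf6 x2=0x36 x3=0xea x4=0xf7 x5=0x86  N=1 Z=0
-- IRQ taken; context saved, return-PC = 7 --

FLAGS = (N=1, Z=0)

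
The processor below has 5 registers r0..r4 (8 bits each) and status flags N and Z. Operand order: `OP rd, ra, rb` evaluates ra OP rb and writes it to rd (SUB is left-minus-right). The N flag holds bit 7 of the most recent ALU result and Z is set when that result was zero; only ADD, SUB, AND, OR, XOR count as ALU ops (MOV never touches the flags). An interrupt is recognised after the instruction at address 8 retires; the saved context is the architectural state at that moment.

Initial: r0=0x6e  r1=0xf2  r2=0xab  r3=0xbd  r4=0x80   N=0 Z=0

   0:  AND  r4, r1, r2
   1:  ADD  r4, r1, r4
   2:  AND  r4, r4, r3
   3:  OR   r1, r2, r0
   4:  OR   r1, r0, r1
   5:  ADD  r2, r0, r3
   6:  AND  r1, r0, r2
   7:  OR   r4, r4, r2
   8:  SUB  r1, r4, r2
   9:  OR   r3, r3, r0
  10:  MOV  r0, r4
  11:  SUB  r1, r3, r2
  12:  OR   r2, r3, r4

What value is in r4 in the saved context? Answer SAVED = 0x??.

SAVED = 0xbf

after  0: r0=0x6e r1=0xf2 r2=0xab r3=0xbd r4=0xa2  N=1 Z=0
after  1: r0=0x6e r1=0xf2 r2=0xab r3=0xbd r4=0x94  N=1 Z=0
after  2: r0=0x6e r1=0xf2 r2=0xab r3=0xbd r4=0x94  N=1 Z=0
after  3: r0=0x6e r1=0xef r2=0xab r3=0xbd r4=0x94  N=1 Z=0
after  4: r0=0x6e r1=0xef r2=0xab r3=0xbd r4=0x94  N=1 Z=0
after  5: r0=0x6e r1=0xef r2=0x2b r3=0xbd r4=0x94  N=0 Z=0
after  6: r0=0x6e r1=0x2a r2=0x2b r3=0xbd r4=0x94  N=0 Z=0
after  7: r0=0x6e r1=0x2a r2=0x2b r3=0xbd r4=0xbf  N=1 Z=0
after  8: r0=0x6e r1=0x94 r2=0x2b r3=0xbd r4=0xbf  N=1 Z=0
-- IRQ taken; context saved, return-PC = 9 --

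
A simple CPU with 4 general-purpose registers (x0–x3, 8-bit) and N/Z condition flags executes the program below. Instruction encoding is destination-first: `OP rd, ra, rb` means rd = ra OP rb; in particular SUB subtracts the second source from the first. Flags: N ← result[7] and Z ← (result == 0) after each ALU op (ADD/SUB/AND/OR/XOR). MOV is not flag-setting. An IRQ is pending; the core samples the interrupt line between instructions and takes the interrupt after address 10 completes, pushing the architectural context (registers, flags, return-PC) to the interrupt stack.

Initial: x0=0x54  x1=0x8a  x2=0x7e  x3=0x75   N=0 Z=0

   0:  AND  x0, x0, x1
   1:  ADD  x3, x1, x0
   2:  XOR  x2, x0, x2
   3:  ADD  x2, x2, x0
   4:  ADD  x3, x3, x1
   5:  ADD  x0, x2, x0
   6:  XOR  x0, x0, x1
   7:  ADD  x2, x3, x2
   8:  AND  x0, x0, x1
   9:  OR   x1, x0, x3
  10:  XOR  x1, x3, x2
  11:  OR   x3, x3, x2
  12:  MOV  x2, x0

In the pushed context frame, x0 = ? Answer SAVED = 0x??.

SAVED = 0x80

after  0: x0=0x00 x1=0x8a x2=0x7e x3=0x75  N=0 Z=1
after  1: x0=0x00 x1=0x8a x2=0x7e x3=0x8a  N=1 Z=0
after  2: x0=0x00 x1=0x8a x2=0x7e x3=0x8a  N=0 Z=0
after  3: x0=0x00 x1=0x8a x2=0x7e x3=0x8a  N=0 Z=0
after  4: x0=0x00 x1=0x8a x2=0x7e x3=0x14  N=0 Z=0
after  5: x0=0x7e x1=0x8a x2=0x7e x3=0x14  N=0 Z=0
after  6: x0=0xf4 x1=0x8a x2=0x7e x3=0x14  N=1 Z=0
after  7: x0=0xf4 x1=0x8a x2=0x92 x3=0x14  N=1 Z=0
after  8: x0=0x80 x1=0x8a x2=0x92 x3=0x14  N=1 Z=0
after  9: x0=0x80 x1=0x94 x2=0x92 x3=0x14  N=1 Z=0
after 10: x0=0x80 x1=0x86 x2=0x92 x3=0x14  N=1 Z=0
-- IRQ taken; context saved, return-PC = 11 --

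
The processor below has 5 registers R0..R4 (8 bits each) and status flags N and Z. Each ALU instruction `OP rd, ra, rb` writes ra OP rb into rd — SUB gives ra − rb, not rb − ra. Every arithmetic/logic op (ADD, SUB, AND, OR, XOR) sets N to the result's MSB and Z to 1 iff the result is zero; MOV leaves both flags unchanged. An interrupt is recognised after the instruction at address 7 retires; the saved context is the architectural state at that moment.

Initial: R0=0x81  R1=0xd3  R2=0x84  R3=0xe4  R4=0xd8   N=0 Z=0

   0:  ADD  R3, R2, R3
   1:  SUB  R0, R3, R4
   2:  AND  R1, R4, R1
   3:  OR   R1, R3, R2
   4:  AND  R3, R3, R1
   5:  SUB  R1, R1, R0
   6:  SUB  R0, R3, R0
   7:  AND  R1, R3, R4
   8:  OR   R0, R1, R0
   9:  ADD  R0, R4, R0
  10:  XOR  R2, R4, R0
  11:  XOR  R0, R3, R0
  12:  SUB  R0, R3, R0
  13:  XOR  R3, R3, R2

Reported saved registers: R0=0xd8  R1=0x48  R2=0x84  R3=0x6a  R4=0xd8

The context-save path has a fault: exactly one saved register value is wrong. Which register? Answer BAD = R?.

BAD = R3

after  0: R0=0x81 R1=0xd3 R2=0x84 R3=0x68 R4=0xd8  N=0 Z=0
after  1: R0=0x90 R1=0xd3 R2=0x84 R3=0x68 R4=0xd8  N=1 Z=0
after  2: R0=0x90 R1=0xd0 R2=0x84 R3=0x68 R4=0xd8  N=1 Z=0
after  3: R0=0x90 R1=0xec R2=0x84 R3=0x68 R4=0xd8  N=1 Z=0
after  4: R0=0x90 R1=0xec R2=0x84 R3=0x68 R4=0xd8  N=0 Z=0
after  5: R0=0x90 R1=0x5c R2=0x84 R3=0x68 R4=0xd8  N=0 Z=0
after  6: R0=0xd8 R1=0x5c R2=0x84 R3=0x68 R4=0xd8  N=1 Z=0
after  7: R0=0xd8 R1=0x48 R2=0x84 R3=0x68 R4=0xd8  N=0 Z=0
-- IRQ taken; context saved, return-PC = 8 --
mismatch: R3: reported 0x6a vs actual 0x68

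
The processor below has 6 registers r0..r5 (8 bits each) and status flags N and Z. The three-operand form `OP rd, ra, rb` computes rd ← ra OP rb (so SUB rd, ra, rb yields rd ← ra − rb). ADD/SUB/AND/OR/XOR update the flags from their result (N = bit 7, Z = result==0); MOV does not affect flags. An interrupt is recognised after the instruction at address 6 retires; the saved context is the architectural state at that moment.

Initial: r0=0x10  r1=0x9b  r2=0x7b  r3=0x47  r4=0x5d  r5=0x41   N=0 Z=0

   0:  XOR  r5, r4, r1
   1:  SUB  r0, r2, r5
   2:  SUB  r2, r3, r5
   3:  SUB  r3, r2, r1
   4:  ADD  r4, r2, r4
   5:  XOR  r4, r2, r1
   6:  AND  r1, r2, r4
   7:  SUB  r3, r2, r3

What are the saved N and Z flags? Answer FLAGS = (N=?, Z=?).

FLAGS = (N=0, Z=1)

after  0: r0=0x10 r1=0x9b r2=0x7b r3=0x47 r4=0x5d r5=0xc6  N=1 Z=0
after  1: r0=0xb5 r1=0x9b r2=0x7b r3=0x47 r4=0x5d r5=0xc6  N=1 Z=0
after  2: r0=0xb5 r1=0x9b r2=0x81 r3=0x47 r4=0x5d r5=0xc6  N=1 Z=0
after  3: r0=0xb5 r1=0x9b r2=0x81 r3=0xe6 r4=0x5d r5=0xc6  N=1 Z=0
after  4: r0=0xb5 r1=0x9b r2=0x81 r3=0xe6 r4=0xde r5=0xc6  N=1 Z=0
after  5: r0=0xb5 r1=0x9b r2=0x81 r3=0xe6 r4=0x1a r5=0xc6  N=0 Z=0
after  6: r0=0xb5 r1=0x00 r2=0x81 r3=0xe6 r4=0x1a r5=0xc6  N=0 Z=1
-- IRQ taken; context saved, return-PC = 7 --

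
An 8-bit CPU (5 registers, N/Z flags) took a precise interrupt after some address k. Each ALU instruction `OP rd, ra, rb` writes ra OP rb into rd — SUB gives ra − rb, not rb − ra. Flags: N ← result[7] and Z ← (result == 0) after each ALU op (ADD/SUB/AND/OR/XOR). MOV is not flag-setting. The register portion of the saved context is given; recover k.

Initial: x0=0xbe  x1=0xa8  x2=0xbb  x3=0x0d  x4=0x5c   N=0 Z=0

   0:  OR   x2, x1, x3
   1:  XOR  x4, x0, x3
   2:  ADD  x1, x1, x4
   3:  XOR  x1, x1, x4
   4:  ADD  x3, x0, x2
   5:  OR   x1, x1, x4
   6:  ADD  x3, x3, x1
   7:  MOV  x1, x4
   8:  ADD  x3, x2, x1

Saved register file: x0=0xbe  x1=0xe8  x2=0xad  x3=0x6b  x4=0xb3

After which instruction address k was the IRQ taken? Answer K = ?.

after  0: x0=0xbe x1=0xa8 x2=0xad x3=0x0d x4=0x5c  N=1 Z=0
after  1: x0=0xbe x1=0xa8 x2=0xad x3=0x0d x4=0xb3  N=1 Z=0
after  2: x0=0xbe x1=0x5b x2=0xad x3=0x0d x4=0xb3  N=0 Z=0
after  3: x0=0xbe x1=0xe8 x2=0xad x3=0x0d x4=0xb3  N=1 Z=0
after  4: x0=0xbe x1=0xe8 x2=0xad x3=0x6b x4=0xb3  N=0 Z=0
-- IRQ taken; context saved, return-PC = 5 --

K = 4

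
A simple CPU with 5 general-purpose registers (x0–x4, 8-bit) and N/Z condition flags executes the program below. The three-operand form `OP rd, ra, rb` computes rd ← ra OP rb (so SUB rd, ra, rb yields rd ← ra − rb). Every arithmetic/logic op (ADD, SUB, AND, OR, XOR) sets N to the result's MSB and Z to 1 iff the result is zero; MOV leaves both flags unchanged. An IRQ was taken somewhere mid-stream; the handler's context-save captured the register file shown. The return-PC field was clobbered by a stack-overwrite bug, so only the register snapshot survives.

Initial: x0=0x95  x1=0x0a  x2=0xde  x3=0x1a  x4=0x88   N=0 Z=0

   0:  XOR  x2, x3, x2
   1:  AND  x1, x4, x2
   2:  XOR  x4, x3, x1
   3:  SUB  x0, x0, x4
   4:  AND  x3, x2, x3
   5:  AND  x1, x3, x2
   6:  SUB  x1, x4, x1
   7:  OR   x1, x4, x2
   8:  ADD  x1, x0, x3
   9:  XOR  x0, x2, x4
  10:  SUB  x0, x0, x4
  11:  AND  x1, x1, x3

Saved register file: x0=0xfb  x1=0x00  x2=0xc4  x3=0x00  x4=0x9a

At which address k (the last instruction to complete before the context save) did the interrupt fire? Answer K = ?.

after  0: x0=0x95 x1=0x0a x2=0xc4 x3=0x1a x4=0x88  N=1 Z=0
after  1: x0=0x95 x1=0x80 x2=0xc4 x3=0x1a x4=0x88  N=1 Z=0
after  2: x0=0x95 x1=0x80 x2=0xc4 x3=0x1a x4=0x9a  N=1 Z=0
after  3: x0=0xfb x1=0x80 x2=0xc4 x3=0x1a x4=0x9a  N=1 Z=0
after  4: x0=0xfb x1=0x80 x2=0xc4 x3=0x00 x4=0x9a  N=0 Z=1
after  5: x0=0xfb x1=0x00 x2=0xc4 x3=0x00 x4=0x9a  N=0 Z=1
-- IRQ taken; context saved, return-PC = 6 --

K = 5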